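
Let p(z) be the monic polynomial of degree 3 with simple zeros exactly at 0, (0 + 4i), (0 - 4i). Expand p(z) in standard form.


The polynomial is p(z) = ∏_{α ∈ S} (z − α), where S = {0, (0 + 4i), (0 - 4i)}.
Expanding the product yields: p(z) = z^3 + 16·z.
Note conjugate pairs combine to real quadratics: (z − (0+4i))(z − (0−4i)) = z² + 16.
The resulting polynomial has degree 3 and real coefficients as required.

p(z) = z^3 + 16·z.


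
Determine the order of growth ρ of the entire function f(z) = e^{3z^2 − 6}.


|e^{3z^2 − 6}| = e^{Re(3·z^2) + -6} ≤ e^{3|z|^2 + -6} = e^{3r^2 + -6} on |z| = r, so ρ ≤ 2. Choosing z on |z|=r so that 3·z^2 is real positive (always possible by picking arg z appropriately) gives |f(z)| = e^{3r^2 + -6}, matching the bound. The additive constant -6 does not affect log log M(r) ~ 2·log r. Hence ρ = 2.
Therefore ρ = 2.

Order ρ = 2.


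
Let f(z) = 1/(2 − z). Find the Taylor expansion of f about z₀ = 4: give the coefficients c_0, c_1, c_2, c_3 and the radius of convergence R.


Let w = z − z₀, so z = z₀ + w.
Then 2 − z = 2 − (z₀ + w) = (2 − z₀) − w = -2 − w.
f(z) = 1/(-2 − w) = (1/(-2)) · 1/(1 − w/(-2)) = Σ_{n≥0} w^n / (-2)^(n+1).
So c_n = 1/(-2)^(n+1):
  c_0 = 1/(-2)^1 = -1/2.
  c_1 = 1/(-2)^2 = 1/4.
  c_2 = 1/(-2)^3 = -1/8.
  c_3 = 1/(-2)^4 = 1/16.
The series is valid for |w/d| < 1, i.e. |z − z₀| < |d|.
Radius of convergence: R = |2 − z₀| = |-2| = 2 (distance from z₀ to the singularity z = 2).

c_0 = -1/2, c_1 = 1/4, c_2 = -1/8, c_3 = 1/16; R = 2.


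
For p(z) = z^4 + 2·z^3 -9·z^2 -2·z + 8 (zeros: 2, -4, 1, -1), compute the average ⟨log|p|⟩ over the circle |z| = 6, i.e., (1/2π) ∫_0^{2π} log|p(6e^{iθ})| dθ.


Zeros: -4, -1, 1, 2; r = 6.
Inside |z| < r: -4, -1, 1, 2. Outside (|z| ≥ r): ∅.
p(0) = 8, so log|p(0)| = log(8) = 2.0794.
Apply Jensen: I(r) = log|p(0)| + Σ_k log(r/|z_k|), summed over zeros inside |z| < r.
  log(r/|z_k|) for z_k = 2: log(6/2) = 1.0986
  log(r/|z_k|) for z_k = -4: log(6/4) = 0.4055
  log(r/|z_k|) for z_k = 1: log(6/1) = 1.7918
  log(r/|z_k|) for z_k = -1: log(6/1) = 1.7918
Sum over inside zeros: 5.0876.
I(r) = log|p(0)| + (inside sum) = 2.0794 + 5.0876 = 7.1670.
Closed form (all zeros inside, monic): I(r) = n·log(r) = 4·log(6) = 7.1670. ✓

I(r) ≈ 7.1670.


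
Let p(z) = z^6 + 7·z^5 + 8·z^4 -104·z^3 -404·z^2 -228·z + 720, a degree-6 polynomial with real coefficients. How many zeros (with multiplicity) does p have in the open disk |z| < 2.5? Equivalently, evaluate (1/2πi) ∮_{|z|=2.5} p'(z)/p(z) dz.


The zeros of p are: (-3 + 3i), (-3 - 3i), 4, 1, (-3 + 1i), (-3 - 1i).
Their magnitudes are: 4.243, 4.243, 4, 1, 3.162, 3.162.
Zeros with |z| < R = 2.5: 1.
Count = 1.
By the argument principle, (1/2πi) ∮_{|z|=R} p'(z)/p(z) dz equals exactly this count.

Number of zeros inside |z| < 2.5: 1.


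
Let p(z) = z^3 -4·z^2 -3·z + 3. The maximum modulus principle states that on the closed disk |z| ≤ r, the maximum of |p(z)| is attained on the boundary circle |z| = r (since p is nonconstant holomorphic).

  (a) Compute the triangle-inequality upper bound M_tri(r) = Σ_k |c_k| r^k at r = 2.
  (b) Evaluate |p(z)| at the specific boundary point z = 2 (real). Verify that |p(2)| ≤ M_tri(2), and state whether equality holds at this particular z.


Coefficients: c_0 = 3, c_1 = -3, c_2 = -4, c_3 = 1. Radius r = 2.
Part (a). Triangle bound: M_tri(r) = Σ_k |c_k| r^k
  = |3|·2^0 + |-3|·2^1 + |-4|·2^2 + |1|·2^3
  = 3 + 6 + 16 + 8 = 33.
This bounds M(r) := max_{|z|=r} |p(z)| from above; equality holds iff all terms c_k z^k can be made to align in phase at a single z on |z|=r.
Part (b). At z = 2 (real, on the circle |z| = r):
  p(2) = (3)·2^0 + (-3)·2^1 + (-4)·2^2 + (1)·2^3 = -11.
  |p(2)| = 11.
Check: |p(2)| = 11 ≤ 33 = M_tri(2). ✓ Equality does not hold at z = 2 (the coefficients have mixed signs, so the terms do not all align in phase there).

M_tri(2) = 33; |p(2)| = 11; equality at z=2: no.


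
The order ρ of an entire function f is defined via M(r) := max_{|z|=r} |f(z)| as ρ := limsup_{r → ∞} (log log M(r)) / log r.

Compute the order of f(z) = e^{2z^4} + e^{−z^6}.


Each summand is entire of order 4 and 6 respectively (as in the single-exponential case). The order of a sum is at most the max of the orders, so ρ ≤ 6. For the lower bound: on |z|=r choose arg z so that -1z^6 is real positive; then |e^{-1z^6}| = e^{1r^6} while |e^{2z^4}| ≤ e^{2r^4} = o(e^{1r^6}). So |f| ≥ e^{1r^6}(1 − o(1)) and ρ ≥ 6. Hence ρ = max(4, 6) = 6.
Therefore ρ = 6.

Order ρ = 6.


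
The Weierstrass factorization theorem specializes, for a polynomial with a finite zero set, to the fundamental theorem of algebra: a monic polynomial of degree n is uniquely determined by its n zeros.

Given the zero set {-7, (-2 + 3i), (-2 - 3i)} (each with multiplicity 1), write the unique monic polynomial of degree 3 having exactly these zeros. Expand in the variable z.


The polynomial is p(z) = ∏_{α ∈ S} (z − α), where S = {-7, (-2 + 3i), (-2 - 3i)}.
Expanding the product yields: p(z) = z^3 + 11·z^2 + 41·z + 91.
Note conjugate pairs combine to real quadratics: (z − (-2+3i))(z − (-2−3i)) = z² + 4z + 13.
The resulting polynomial has degree 3 and real coefficients as required.

p(z) = z^3 + 11·z^2 + 41·z + 91.


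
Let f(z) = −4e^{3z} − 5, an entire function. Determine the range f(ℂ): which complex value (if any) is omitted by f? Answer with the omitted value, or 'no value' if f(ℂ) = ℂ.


Little Picard bounds the complement of f(ℂ) to at most one point.
e^{3z} is never zero on ℂ, so -4·e^{3z} takes every value in ℂ ∖ {0}. Adding -5 shifts the range to ℂ ∖ {-5}. Thus f omits exactly the value -5.

Omitted value: -5.


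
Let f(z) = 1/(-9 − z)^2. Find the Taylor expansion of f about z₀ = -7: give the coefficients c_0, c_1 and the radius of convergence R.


Let w = z − z₀, so z = z₀ + w.
Then -9 − z = -9 − (z₀ + w) = (-9 − z₀) − w = -2 − w.
f(z) = 1/(-2 − w)^2 = (1/(-2)^2) · (1 − w/(-2))^{−2}.
By the binomial series (1−u)^{−2} = Σ_{n≥0} C(n+1, 1) u^n for |u|<1, with u = w/(-2):
  c_n = C(n+1, 1) / (-2)^(n+2).
  c_0 = 1/(-2)^2 = 1/4.
  c_1 = 2/(-2)^3 = -1/4.
The series is valid for |w/d| < 1, i.e. |z − z₀| < |d|.
Radius of convergence: R = |-9 − z₀| = |-2| = 2 (distance from z₀ to the singularity z = -9).

c_0 = 1/4, c_1 = -1/4; R = 2.


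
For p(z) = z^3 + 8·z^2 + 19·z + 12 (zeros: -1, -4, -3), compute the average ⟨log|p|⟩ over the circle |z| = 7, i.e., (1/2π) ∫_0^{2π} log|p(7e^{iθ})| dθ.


Zeros: -4, -3, -1; r = 7.
Inside |z| < r: -4, -3, -1. Outside (|z| ≥ r): ∅.
p(0) = 12, so log|p(0)| = log(12) = 2.4849.
Apply Jensen: I(r) = log|p(0)| + Σ_k log(r/|z_k|), summed over zeros inside |z| < r.
  log(r/|z_k|) for z_k = -1: log(7/1) = 1.9459
  log(r/|z_k|) for z_k = -4: log(7/4) = 0.5596
  log(r/|z_k|) for z_k = -3: log(7/3) = 0.8473
Sum over inside zeros: 3.3528.
I(r) = log|p(0)| + (inside sum) = 2.4849 + 3.3528 = 5.8377.
Closed form (all zeros inside, monic): I(r) = n·log(r) = 3·log(7) = 5.8377. ✓

I(r) ≈ 5.8377.


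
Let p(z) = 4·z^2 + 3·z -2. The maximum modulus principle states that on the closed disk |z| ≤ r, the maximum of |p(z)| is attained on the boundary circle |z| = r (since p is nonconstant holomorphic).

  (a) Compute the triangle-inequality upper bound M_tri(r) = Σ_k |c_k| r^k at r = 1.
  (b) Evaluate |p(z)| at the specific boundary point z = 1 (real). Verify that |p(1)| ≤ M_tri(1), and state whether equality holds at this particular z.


Coefficients: c_0 = -2, c_1 = 3, c_2 = 4. Radius r = 1.
Part (a). Triangle bound: M_tri(r) = Σ_k |c_k| r^k
  = |-2|·1^0 + |3|·1^1 + |4|·1^2
  = 2 + 3 + 4 = 9.
This bounds M(r) := max_{|z|=r} |p(z)| from above; equality holds iff all terms c_k z^k can be made to align in phase at a single z on |z|=r.
Part (b). At z = 1 (real, on the circle |z| = r):
  p(1) = (-2)·1^0 + (3)·1^1 + (4)·1^2 = 5.
  |p(1)| = 5.
Check: |p(1)| = 5 ≤ 9 = M_tri(1). ✓ Equality does not hold at z = 1 (the coefficients have mixed signs, so the terms do not all align in phase there).

M_tri(1) = 9; |p(1)| = 5; equality at z=1: no.


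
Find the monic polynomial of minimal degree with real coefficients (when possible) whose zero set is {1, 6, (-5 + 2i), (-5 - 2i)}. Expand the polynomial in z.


The polynomial is p(z) = ∏_{α ∈ S} (z − α), where S = {1, 6, (-5 + 2i), (-5 - 2i)}.
Expanding the product yields: p(z) = z^4 + 3·z^3 -35·z^2 -143·z + 174.
Note conjugate pairs combine to real quadratics: (z − (-5+2i))(z − (-5−2i)) = z² + 10z + 29.
The resulting polynomial has degree 4 and real coefficients as required.

p(z) = z^4 + 3·z^3 -35·z^2 -143·z + 174.


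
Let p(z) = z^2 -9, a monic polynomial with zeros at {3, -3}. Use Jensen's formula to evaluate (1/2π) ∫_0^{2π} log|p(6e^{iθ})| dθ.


Zeros: -3, 3; r = 6.
Inside |z| < r: -3, 3. Outside (|z| ≥ r): ∅.
p(0) = -9, so log|p(0)| = log(9) = 2.1972.
Apply Jensen: I(r) = log|p(0)| + Σ_k log(r/|z_k|), summed over zeros inside |z| < r.
  log(r/|z_k|) for z_k = 3: log(6/3) = 0.6931
  log(r/|z_k|) for z_k = -3: log(6/3) = 0.6931
Sum over inside zeros: 1.3863.
I(r) = log|p(0)| + (inside sum) = 2.1972 + 1.3863 = 3.5835.
Closed form (all zeros inside, monic): I(r) = n·log(r) = 2·log(6) = 3.5835. ✓

I(r) ≈ 3.5835.


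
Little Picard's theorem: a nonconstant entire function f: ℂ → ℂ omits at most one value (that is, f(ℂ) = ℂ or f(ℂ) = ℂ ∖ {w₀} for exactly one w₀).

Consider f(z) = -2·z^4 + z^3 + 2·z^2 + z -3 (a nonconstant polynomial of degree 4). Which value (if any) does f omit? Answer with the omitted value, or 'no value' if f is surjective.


Little Picard bounds the complement of f(ℂ) to at most one point.
For every w ∈ ℂ, the equation p(z) − w = 0 is a nonconstant polynomial in z and hence has at least one root by the fundamental theorem of algebra. So p is surjective onto ℂ, omitting no value.

Omitted value: no value.


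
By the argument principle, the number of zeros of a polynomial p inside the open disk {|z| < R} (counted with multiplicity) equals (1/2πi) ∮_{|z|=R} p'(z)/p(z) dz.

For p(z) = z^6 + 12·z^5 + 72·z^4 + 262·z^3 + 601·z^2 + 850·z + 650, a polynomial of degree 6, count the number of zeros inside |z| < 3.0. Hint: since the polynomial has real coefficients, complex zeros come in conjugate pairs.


The zeros of p are: (-3 + 1i), (-3 - 1i), (-2 + 3i), (-2 - 3i), (-1 + 2i), (-1 - 2i).
Their magnitudes are: 3.162, 3.162, 3.606, 3.606, 2.236, 2.236.
Zeros with |z| < R = 3.0: (-1 + 2i), (-1 - 2i).
Count = 2.
By the argument principle, (1/2πi) ∮_{|z|=R} p'(z)/p(z) dz equals exactly this count.

Number of zeros inside |z| < 3.0: 2.


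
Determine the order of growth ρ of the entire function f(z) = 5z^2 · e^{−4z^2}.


M(r) = max_{|z|=r} |5|·|z|^2·|e^{−4z^2}| = 5·r^2 · e^{4r^2} (the factors attain their maxima compatibly on |z|=r). Then log M(r) = log 5 + 2·log r + 4r^2, dominated by the last term, so log log M(r) ~ 2·log r. The polynomial factor 5z^2 contributes only a log r term and does not affect the order. ρ = 2.
Therefore ρ = 2.

Order ρ = 2.


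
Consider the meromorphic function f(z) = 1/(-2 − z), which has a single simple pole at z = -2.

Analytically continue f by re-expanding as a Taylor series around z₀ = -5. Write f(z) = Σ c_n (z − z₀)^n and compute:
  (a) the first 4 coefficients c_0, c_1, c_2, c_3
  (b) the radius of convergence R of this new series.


Let w = z − z₀, so z = z₀ + w.
Then -2 − z = -2 − (z₀ + w) = (-2 − z₀) − w = 3 − w.
f(z) = 1/(3 − w) = (1/(3)) · 1/(1 − w/(3)) = Σ_{n≥0} w^n / (3)^(n+1).
So c_n = 1/(3)^(n+1):
  c_0 = 1/(3)^1 = 1/3.
  c_1 = 1/(3)^2 = 1/9.
  c_2 = 1/(3)^3 = 1/27.
  c_3 = 1/(3)^4 = 1/81.
The series is valid for |w/d| < 1, i.e. |z − z₀| < |d|.
Radius of convergence: R = |-2 − z₀| = |3| = 3 (distance from z₀ to the singularity z = -2).

c_0 = 1/3, c_1 = 1/9, c_2 = 1/27, c_3 = 1/81; R = 3.


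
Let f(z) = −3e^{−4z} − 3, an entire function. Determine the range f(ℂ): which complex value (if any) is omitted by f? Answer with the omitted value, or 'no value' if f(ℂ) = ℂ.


Little Picard bounds the complement of f(ℂ) to at most one point.
e^{−4z} is never zero on ℂ, so -3·e^{−4z} takes every value in ℂ ∖ {0}. Adding -3 shifts the range to ℂ ∖ {-3}. Thus f omits exactly the value -3.

Omitted value: -3.


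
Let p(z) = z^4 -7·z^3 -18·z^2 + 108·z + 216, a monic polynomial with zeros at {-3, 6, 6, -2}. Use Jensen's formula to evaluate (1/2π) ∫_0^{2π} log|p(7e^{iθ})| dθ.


Zeros: -3, -2, 6, 6; r = 7.
Inside |z| < r: -3, -2, 6, 6. Outside (|z| ≥ r): ∅.
p(0) = 216, so log|p(0)| = log(216) = 5.3753.
Apply Jensen: I(r) = log|p(0)| + Σ_k log(r/|z_k|), summed over zeros inside |z| < r.
  log(r/|z_k|) for z_k = -3: log(7/3) = 0.8473
  log(r/|z_k|) for z_k = 6: log(7/6) = 0.1542
  log(r/|z_k|) for z_k = 6: log(7/6) = 0.1542
  log(r/|z_k|) for z_k = -2: log(7/2) = 1.2528
Sum over inside zeros: 2.4084.
I(r) = log|p(0)| + (inside sum) = 5.3753 + 2.4084 = 7.7836.
Closed form (all zeros inside, monic): I(r) = n·log(r) = 4·log(7) = 7.7836. ✓

I(r) ≈ 7.7836.


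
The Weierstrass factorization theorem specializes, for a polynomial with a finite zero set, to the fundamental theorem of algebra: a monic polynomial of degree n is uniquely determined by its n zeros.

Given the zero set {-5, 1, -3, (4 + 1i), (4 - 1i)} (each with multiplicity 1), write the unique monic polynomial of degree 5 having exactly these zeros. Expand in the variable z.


The polynomial is p(z) = ∏_{α ∈ S} (z − α), where S = {-5, 1, -3, (4 + 1i), (4 - 1i)}.
Expanding the product yields: p(z) = z^5 -z^4 -32·z^3 + 48·z^2 + 239·z -255.
Note conjugate pairs combine to real quadratics: (z − (4+1i))(z − (4−1i)) = z² − 8z + 17.
The resulting polynomial has degree 5 and real coefficients as required.

p(z) = z^5 -z^4 -32·z^3 + 48·z^2 + 239·z -255.


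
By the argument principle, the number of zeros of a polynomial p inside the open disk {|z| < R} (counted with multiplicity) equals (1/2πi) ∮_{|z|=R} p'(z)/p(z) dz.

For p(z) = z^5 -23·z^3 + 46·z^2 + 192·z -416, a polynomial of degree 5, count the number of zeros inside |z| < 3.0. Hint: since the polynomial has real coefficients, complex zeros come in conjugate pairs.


The zeros of p are: -4, 2, (3 + 2i), (3 - 2i), -4.
Their magnitudes are: 4, 2, 3.606, 3.606, 4.
Zeros with |z| < R = 3.0: 2.
Count = 1.
By the argument principle, (1/2πi) ∮_{|z|=R} p'(z)/p(z) dz equals exactly this count.

Number of zeros inside |z| < 3.0: 1.


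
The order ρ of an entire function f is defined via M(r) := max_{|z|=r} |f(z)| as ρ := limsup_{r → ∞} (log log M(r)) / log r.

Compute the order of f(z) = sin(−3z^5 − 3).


Write sin(w) = (e^{iw} ± e^{−iw})/(2 or 2i), so |sin(w)| ≤ e^{|w|}. With w = −3z^5 − 3, |w| ≤ 3r^5 + 3 on |z|=r, giving M(r) ≤ e^{3r^5 + 3} and ρ ≤ 5. For the lower bound, choose z on |z|=r with -3z^5 purely imaginary of modulus 3r^5; then |sin(−3z^5 − 3)| grows like e^{3r^5}/2, so ρ ≥ 5. Hence ρ = 5.
Therefore ρ = 5.

Order ρ = 5.


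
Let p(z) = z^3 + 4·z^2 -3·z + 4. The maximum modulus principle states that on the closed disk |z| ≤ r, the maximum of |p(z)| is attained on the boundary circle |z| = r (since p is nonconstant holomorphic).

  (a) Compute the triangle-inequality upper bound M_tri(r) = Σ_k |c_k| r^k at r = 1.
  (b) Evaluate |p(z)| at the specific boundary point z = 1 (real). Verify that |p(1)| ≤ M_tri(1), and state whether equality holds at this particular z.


Coefficients: c_0 = 4, c_1 = -3, c_2 = 4, c_3 = 1. Radius r = 1.
Part (a). Triangle bound: M_tri(r) = Σ_k |c_k| r^k
  = |4|·1^0 + |-3|·1^1 + |4|·1^2 + |1|·1^3
  = 4 + 3 + 4 + 1 = 12.
This bounds M(r) := max_{|z|=r} |p(z)| from above; equality holds iff all terms c_k z^k can be made to align in phase at a single z on |z|=r.
Part (b). At z = 1 (real, on the circle |z| = r):
  p(1) = (4)·1^0 + (-3)·1^1 + (4)·1^2 + (1)·1^3 = 6.
  |p(1)| = 6.
Check: |p(1)| = 6 ≤ 12 = M_tri(1). ✓ Equality does not hold at z = 1 (the coefficients have mixed signs, so the terms do not all align in phase there).

M_tri(1) = 12; |p(1)| = 6; equality at z=1: no.


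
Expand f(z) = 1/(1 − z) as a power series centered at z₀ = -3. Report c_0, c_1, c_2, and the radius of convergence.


Let w = z − z₀, so z = z₀ + w.
Then 1 − z = 1 − (z₀ + w) = (1 − z₀) − w = 4 − w.
f(z) = 1/(4 − w) = (1/(4)) · 1/(1 − w/(4)) = Σ_{n≥0} w^n / (4)^(n+1).
So c_n = 1/(4)^(n+1):
  c_0 = 1/(4)^1 = 1/4.
  c_1 = 1/(4)^2 = 1/16.
  c_2 = 1/(4)^3 = 1/64.
The series is valid for |w/d| < 1, i.e. |z − z₀| < |d|.
Radius of convergence: R = |1 − z₀| = |4| = 4 (distance from z₀ to the singularity z = 1).

c_0 = 1/4, c_1 = 1/16, c_2 = 1/64; R = 4.


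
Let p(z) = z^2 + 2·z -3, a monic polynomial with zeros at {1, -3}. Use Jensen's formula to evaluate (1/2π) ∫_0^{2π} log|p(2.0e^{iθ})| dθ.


Zeros: -3, 1; r = 2.0.
Inside |z| < r: 1. Outside (|z| ≥ r): -3.
p(0) = -3, so log|p(0)| = log(3) = 1.0986.
Apply Jensen: I(r) = log|p(0)| + Σ_k log(r/|z_k|), summed over zeros inside |z| < r.
  log(r/|z_k|) for z_k = 1: log(2.0/1) = 0.6931
  Outside zeros (-3) contribute nothing to the Jensen sum.
Sum over inside zeros: 0.6931.
I(r) = log|p(0)| + (inside sum) = 1.0986 + 0.6931 = 1.7918.
Note: since some zeros are outside |z| ≤ r, the simplified n·log(r) form does NOT apply — only the inside zeros contribute.

I(r) ≈ 1.7918.


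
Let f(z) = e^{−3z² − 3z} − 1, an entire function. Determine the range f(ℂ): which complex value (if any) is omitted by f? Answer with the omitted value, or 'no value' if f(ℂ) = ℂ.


Little Picard bounds the complement of f(ℂ) to at most one point.
The exponent g(z) = −3z² − 3z is a nonconstant polynomial, hence surjective onto ℂ. So e^{g(z)} takes every value in {e^w : w ∈ ℂ} = ℂ ∖ {0}. Adding -1 shifts the range to ℂ ∖ {-1}. f omits exactly -1.

Omitted value: -1.


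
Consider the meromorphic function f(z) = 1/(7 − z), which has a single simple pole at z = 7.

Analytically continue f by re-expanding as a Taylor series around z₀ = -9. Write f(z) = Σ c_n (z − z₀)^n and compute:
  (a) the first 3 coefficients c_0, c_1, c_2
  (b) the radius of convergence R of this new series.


Let w = z − z₀, so z = z₀ + w.
Then 7 − z = 7 − (z₀ + w) = (7 − z₀) − w = 16 − w.
f(z) = 1/(16 − w) = (1/(16)) · 1/(1 − w/(16)) = Σ_{n≥0} w^n / (16)^(n+1).
So c_n = 1/(16)^(n+1):
  c_0 = 1/(16)^1 = 1/16.
  c_1 = 1/(16)^2 = 1/256.
  c_2 = 1/(16)^3 = 1/4096.
The series is valid for |w/d| < 1, i.e. |z − z₀| < |d|.
Radius of convergence: R = |7 − z₀| = |16| = 16 (distance from z₀ to the singularity z = 7).

c_0 = 1/16, c_1 = 1/256, c_2 = 1/4096; R = 16.


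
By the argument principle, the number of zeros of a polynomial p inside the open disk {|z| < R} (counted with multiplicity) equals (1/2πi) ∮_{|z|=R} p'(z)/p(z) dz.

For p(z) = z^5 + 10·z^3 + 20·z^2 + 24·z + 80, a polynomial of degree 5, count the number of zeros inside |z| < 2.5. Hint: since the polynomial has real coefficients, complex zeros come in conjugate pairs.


The zeros of p are: (1 + 3i), (1 - 3i), (0 + 2i), (0 - 2i), -2.
Their magnitudes are: 3.162, 3.162, 2, 2, 2.
Zeros with |z| < R = 2.5: (0 + 2i), (0 - 2i), -2.
Count = 3.
By the argument principle, (1/2πi) ∮_{|z|=R} p'(z)/p(z) dz equals exactly this count.

Number of zeros inside |z| < 2.5: 3.


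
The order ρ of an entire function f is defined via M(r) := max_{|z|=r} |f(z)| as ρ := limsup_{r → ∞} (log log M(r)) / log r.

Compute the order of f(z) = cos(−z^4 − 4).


Write cos(w) = (e^{iw} ± e^{−iw})/(2 or 2i), so |cos(w)| ≤ e^{|w|}. With w = −z^4 − 4, |w| ≤ 1r^4 + 4 on |z|=r, giving M(r) ≤ e^{1r^4 + 4} and ρ ≤ 4. For the lower bound, choose z on |z|=r with -1z^4 purely imaginary of modulus 1r^4; then |cos(−z^4 − 4)| grows like e^{1r^4}/2, so ρ ≥ 4. Hence ρ = 4.
Therefore ρ = 4.

Order ρ = 4.


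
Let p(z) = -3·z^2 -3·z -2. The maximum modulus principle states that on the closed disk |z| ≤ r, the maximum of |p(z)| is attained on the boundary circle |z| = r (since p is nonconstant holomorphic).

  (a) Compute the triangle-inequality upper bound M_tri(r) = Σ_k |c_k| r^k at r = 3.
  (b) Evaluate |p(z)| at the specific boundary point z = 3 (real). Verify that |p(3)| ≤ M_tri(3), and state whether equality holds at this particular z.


Coefficients: c_0 = -2, c_1 = -3, c_2 = -3. Radius r = 3.
Part (a). Triangle bound: M_tri(r) = Σ_k |c_k| r^k
  = |-2|·3^0 + |-3|·3^1 + |-3|·3^2
  = 2 + 9 + 27 = 38.
This bounds M(r) := max_{|z|=r} |p(z)| from above; equality holds iff all terms c_k z^k can be made to align in phase at a single z on |z|=r.
Part (b). At z = 3 (real, on the circle |z| = r):
  p(3) = (-2)·3^0 + (-3)·3^1 + (-3)·3^2 = -38.
  |p(3)| = 38.
Since all nonzero coefficients share the same sign, |p(3)| = 38 = M_tri(3); the triangle bound is attained at z = 3, so in fact M(r) = 38.

M_tri(3) = 38; |p(3)| = 38; equality at z=3: yes.


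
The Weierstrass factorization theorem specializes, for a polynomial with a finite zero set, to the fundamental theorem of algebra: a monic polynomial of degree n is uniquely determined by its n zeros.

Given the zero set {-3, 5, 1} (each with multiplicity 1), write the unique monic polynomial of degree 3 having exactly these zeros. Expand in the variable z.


The polynomial is p(z) = ∏_{α ∈ S} (z − α), where S = {-3, 5, 1}.
Expanding the product yields: p(z) = z^3 -3·z^2 -13·z + 15.
The resulting polynomial has degree 3 and real coefficients as required.

p(z) = z^3 -3·z^2 -13·z + 15.


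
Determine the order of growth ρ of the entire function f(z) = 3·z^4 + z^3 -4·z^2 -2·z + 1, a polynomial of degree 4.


|f(z)| ≤ Σ|c_k|·r^k = O(r^4) as r → ∞. Polynomial growth is O(e^{r^ε}) for every ε > 0 (since r^4/e^{r^ε} → 0), so ρ ≤ ε for all ε > 0, i.e. ρ = 0. Every nonconstant polynomial has order 0.
Therefore ρ = 0.

Order ρ = 0.


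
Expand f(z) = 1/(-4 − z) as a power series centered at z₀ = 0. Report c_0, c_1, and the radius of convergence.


Let w = z − z₀, so z = z₀ + w.
Then -4 − z = -4 − (z₀ + w) = (-4 − z₀) − w = -4 − w.
f(z) = 1/(-4 − w) = (1/(-4)) · 1/(1 − w/(-4)) = Σ_{n≥0} w^n / (-4)^(n+1).
So c_n = 1/(-4)^(n+1):
  c_0 = 1/(-4)^1 = -1/4.
  c_1 = 1/(-4)^2 = 1/16.
The series is valid for |w/d| < 1, i.e. |z − z₀| < |d|.
Radius of convergence: R = |-4 − z₀| = |-4| = 4 (distance from z₀ to the singularity z = -4).

c_0 = -1/4, c_1 = 1/16; R = 4.


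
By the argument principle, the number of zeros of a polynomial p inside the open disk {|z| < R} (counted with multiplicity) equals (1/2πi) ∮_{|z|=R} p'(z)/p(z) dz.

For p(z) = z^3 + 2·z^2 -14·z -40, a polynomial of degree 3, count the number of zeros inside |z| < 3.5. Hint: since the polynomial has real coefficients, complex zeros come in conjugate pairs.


The zeros of p are: 4, (-3 + 1i), (-3 - 1i).
Their magnitudes are: 4, 3.162, 3.162.
Zeros with |z| < R = 3.5: (-3 + 1i), (-3 - 1i).
Count = 2.
By the argument principle, (1/2πi) ∮_{|z|=R} p'(z)/p(z) dz equals exactly this count.

Number of zeros inside |z| < 3.5: 2.


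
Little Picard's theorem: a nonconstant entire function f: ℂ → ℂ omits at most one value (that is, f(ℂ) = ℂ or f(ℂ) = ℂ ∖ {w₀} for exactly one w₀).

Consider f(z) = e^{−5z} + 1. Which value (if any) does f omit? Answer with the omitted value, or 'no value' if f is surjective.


Little Picard bounds the complement of f(ℂ) to at most one point.
e^{−5z} is never zero on ℂ, so 1·e^{−5z} takes every value in ℂ ∖ {0}. Adding 1 shifts the range to ℂ ∖ {1}. Thus f omits exactly the value 1.

Omitted value: 1.


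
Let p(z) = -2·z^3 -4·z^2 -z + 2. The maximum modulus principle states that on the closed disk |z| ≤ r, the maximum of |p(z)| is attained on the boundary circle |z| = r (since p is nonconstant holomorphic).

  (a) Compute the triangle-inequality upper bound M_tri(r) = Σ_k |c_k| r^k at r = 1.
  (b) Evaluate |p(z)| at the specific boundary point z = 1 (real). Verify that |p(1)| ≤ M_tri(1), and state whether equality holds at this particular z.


Coefficients: c_0 = 2, c_1 = -1, c_2 = -4, c_3 = -2. Radius r = 1.
Part (a). Triangle bound: M_tri(r) = Σ_k |c_k| r^k
  = |2|·1^0 + |-1|·1^1 + |-4|·1^2 + |-2|·1^3
  = 2 + 1 + 4 + 2 = 9.
This bounds M(r) := max_{|z|=r} |p(z)| from above; equality holds iff all terms c_k z^k can be made to align in phase at a single z on |z|=r.
Part (b). At z = 1 (real, on the circle |z| = r):
  p(1) = (2)·1^0 + (-1)·1^1 + (-4)·1^2 + (-2)·1^3 = -5.
  |p(1)| = 5.
Check: |p(1)| = 5 ≤ 9 = M_tri(1). ✓ Equality does not hold at z = 1 (the coefficients have mixed signs, so the terms do not all align in phase there).

M_tri(1) = 9; |p(1)| = 5; equality at z=1: no.


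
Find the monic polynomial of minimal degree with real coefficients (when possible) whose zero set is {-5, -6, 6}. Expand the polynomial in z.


The polynomial is p(z) = ∏_{α ∈ S} (z − α), where S = {-5, -6, 6}.
Expanding the product yields: p(z) = z^3 + 5·z^2 -36·z -180.
The resulting polynomial has degree 3 and real coefficients as required.

p(z) = z^3 + 5·z^2 -36·z -180.


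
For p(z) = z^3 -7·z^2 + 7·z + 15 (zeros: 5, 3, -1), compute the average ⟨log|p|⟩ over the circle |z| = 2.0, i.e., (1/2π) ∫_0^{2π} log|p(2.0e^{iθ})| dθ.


Zeros: -1, 3, 5; r = 2.0.
Inside |z| < r: -1. Outside (|z| ≥ r): 3, 5.
p(0) = 15, so log|p(0)| = log(15) = 2.7081.
Apply Jensen: I(r) = log|p(0)| + Σ_k log(r/|z_k|), summed over zeros inside |z| < r.
  log(r/|z_k|) for z_k = -1: log(2.0/1) = 0.6931
  Outside zeros (3, 5) contribute nothing to the Jensen sum.
Sum over inside zeros: 0.6931.
I(r) = log|p(0)| + (inside sum) = 2.7081 + 0.6931 = 3.4012.
Note: since some zeros are outside |z| ≤ r, the simplified n·log(r) form does NOT apply — only the inside zeros contribute.

I(r) ≈ 3.4012.


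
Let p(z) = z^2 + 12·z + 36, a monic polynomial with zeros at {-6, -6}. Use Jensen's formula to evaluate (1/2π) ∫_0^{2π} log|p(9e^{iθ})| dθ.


Zeros: -6, -6; r = 9.
Inside |z| < r: -6, -6. Outside (|z| ≥ r): ∅.
p(0) = 36, so log|p(0)| = log(36) = 3.5835.
Apply Jensen: I(r) = log|p(0)| + Σ_k log(r/|z_k|), summed over zeros inside |z| < r.
  log(r/|z_k|) for z_k = -6: log(9/6) = 0.4055
  log(r/|z_k|) for z_k = -6: log(9/6) = 0.4055
Sum over inside zeros: 0.8109.
I(r) = log|p(0)| + (inside sum) = 3.5835 + 0.8109 = 4.3944.
Closed form (all zeros inside, monic): I(r) = n·log(r) = 2·log(9) = 4.3944. ✓

I(r) ≈ 4.3944.


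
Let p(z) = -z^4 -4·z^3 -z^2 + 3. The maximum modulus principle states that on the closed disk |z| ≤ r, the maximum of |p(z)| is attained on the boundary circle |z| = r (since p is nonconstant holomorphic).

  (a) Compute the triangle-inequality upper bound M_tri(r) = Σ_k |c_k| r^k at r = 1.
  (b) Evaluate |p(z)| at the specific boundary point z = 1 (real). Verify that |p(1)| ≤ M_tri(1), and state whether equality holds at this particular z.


Coefficients: c_0 = 3, c_1 = 0, c_2 = -1, c_3 = -4, c_4 = -1. Radius r = 1.
Part (a). Triangle bound: M_tri(r) = Σ_k |c_k| r^k
  = |3|·1^0 + |0|·1^1 + |-1|·1^2 + |-4|·1^3 + |-1|·1^4
  = 3 + 0 + 1 + 4 + 1 = 9.
This bounds M(r) := max_{|z|=r} |p(z)| from above; equality holds iff all terms c_k z^k can be made to align in phase at a single z on |z|=r.
Part (b). At z = 1 (real, on the circle |z| = r):
  p(1) = (3)·1^0 + (0)·1^1 + (-1)·1^2 + (-4)·1^3 + (-1)·1^4 = -3.
  |p(1)| = 3.
Check: |p(1)| = 3 ≤ 9 = M_tri(1). ✓ Equality does not hold at z = 1 (the coefficients have mixed signs, so the terms do not all align in phase there).

M_tri(1) = 9; |p(1)| = 3; equality at z=1: no.


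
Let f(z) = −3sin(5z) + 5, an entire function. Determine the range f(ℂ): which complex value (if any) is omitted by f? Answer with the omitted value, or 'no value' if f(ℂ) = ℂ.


Little Picard bounds the complement of f(ℂ) to at most one point.
sin is entire and surjective onto ℂ: for every w ∈ ℂ, sin(ζ) = w has a solution ζ ∈ ℂ (e.g., via the complex inverse arcsin). With ζ = 5z this gives z = ζ/(5). Then -3·sin(5z) takes every value in -3·ℂ = ℂ, and adding 5 is a bijection of ℂ. So f is surjective and omits no value. (Note: only on the real line is sin bounded by [−1, 1].)

Omitted value: no value.


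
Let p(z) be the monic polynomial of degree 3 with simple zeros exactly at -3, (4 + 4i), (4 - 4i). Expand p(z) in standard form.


The polynomial is p(z) = ∏_{α ∈ S} (z − α), where S = {-3, (4 + 4i), (4 - 4i)}.
Expanding the product yields: p(z) = z^3 -5·z^2 + 8·z + 96.
Note conjugate pairs combine to real quadratics: (z − (4+4i))(z − (4−4i)) = z² − 8z + 32.
The resulting polynomial has degree 3 and real coefficients as required.

p(z) = z^3 -5·z^2 + 8·z + 96.


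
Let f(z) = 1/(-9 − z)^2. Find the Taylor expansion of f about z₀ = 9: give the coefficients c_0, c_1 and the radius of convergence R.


Let w = z − z₀, so z = z₀ + w.
Then -9 − z = -9 − (z₀ + w) = (-9 − z₀) − w = -18 − w.
f(z) = 1/(-18 − w)^2 = (1/(-18)^2) · (1 − w/(-18))^{−2}.
By the binomial series (1−u)^{−2} = Σ_{n≥0} C(n+1, 1) u^n for |u|<1, with u = w/(-18):
  c_n = C(n+1, 1) / (-18)^(n+2).
  c_0 = 1/(-18)^2 = 1/324.
  c_1 = 2/(-18)^3 = -1/2916.
The series is valid for |w/d| < 1, i.e. |z − z₀| < |d|.
Radius of convergence: R = |-9 − z₀| = |-18| = 18 (distance from z₀ to the singularity z = -9).

c_0 = 1/324, c_1 = -1/2916; R = 18.


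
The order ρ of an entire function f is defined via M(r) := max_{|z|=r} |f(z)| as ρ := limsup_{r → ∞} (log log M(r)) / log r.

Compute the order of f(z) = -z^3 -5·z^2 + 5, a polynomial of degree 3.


|f(z)| ≤ Σ|c_k|·r^k = O(r^3) as r → ∞. Polynomial growth is O(e^{r^ε}) for every ε > 0 (since r^3/e^{r^ε} → 0), so ρ ≤ ε for all ε > 0, i.e. ρ = 0. Every nonconstant polynomial has order 0.
Therefore ρ = 0.

Order ρ = 0.


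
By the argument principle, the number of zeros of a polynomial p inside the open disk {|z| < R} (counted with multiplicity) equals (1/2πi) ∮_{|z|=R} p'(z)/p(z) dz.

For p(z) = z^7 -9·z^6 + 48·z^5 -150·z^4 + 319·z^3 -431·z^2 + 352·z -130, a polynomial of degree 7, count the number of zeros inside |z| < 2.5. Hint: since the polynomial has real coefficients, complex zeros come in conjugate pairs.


The zeros of p are: 1, (1 + 2i), (1 - 2i), (2 + 3i), (2 - 3i), (1 + 1i), (1 - 1i).
Their magnitudes are: 1, 2.236, 2.236, 3.606, 3.606, 1.414, 1.414.
Zeros with |z| < R = 2.5: 1, (1 + 2i), (1 - 2i), (1 + 1i), (1 - 1i).
Count = 5.
By the argument principle, (1/2πi) ∮_{|z|=R} p'(z)/p(z) dz equals exactly this count.

Number of zeros inside |z| < 2.5: 5.


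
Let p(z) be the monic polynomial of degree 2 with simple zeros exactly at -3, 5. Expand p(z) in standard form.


The polynomial is p(z) = ∏_{α ∈ S} (z − α), where S = {-3, 5}.
Expanding the product yields: p(z) = z^2 -2·z -15.
The resulting polynomial has degree 2 and real coefficients as required.

p(z) = z^2 -2·z -15.


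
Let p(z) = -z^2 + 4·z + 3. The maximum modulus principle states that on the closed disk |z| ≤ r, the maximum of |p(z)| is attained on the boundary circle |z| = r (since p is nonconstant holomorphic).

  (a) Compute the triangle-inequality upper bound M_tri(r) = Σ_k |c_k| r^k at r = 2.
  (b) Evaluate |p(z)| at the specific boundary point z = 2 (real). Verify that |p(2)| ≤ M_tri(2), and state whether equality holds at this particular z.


Coefficients: c_0 = 3, c_1 = 4, c_2 = -1. Radius r = 2.
Part (a). Triangle bound: M_tri(r) = Σ_k |c_k| r^k
  = |3|·2^0 + |4|·2^1 + |-1|·2^2
  = 3 + 8 + 4 = 15.
This bounds M(r) := max_{|z|=r} |p(z)| from above; equality holds iff all terms c_k z^k can be made to align in phase at a single z on |z|=r.
Part (b). At z = 2 (real, on the circle |z| = r):
  p(2) = (3)·2^0 + (4)·2^1 + (-1)·2^2 = 7.
  |p(2)| = 7.
Check: |p(2)| = 7 ≤ 15 = M_tri(2). ✓ Equality does not hold at z = 2 (the coefficients have mixed signs, so the terms do not all align in phase there).

M_tri(2) = 15; |p(2)| = 7; equality at z=2: no.


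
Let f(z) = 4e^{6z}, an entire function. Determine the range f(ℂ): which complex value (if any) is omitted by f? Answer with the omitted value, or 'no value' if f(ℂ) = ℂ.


Little Picard bounds the complement of f(ℂ) to at most one point.
e^{6z} is never zero on ℂ, so 4·e^{6z} takes every value in ℂ ∖ {0}. Adding 0 shifts the range to ℂ ∖ {0}. Thus f omits exactly the value 0.

Omitted value: 0.


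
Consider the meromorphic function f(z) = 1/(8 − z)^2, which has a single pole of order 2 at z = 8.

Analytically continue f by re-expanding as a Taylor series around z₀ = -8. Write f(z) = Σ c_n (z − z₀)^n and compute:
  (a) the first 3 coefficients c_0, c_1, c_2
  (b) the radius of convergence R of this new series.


Let w = z − z₀, so z = z₀ + w.
Then 8 − z = 8 − (z₀ + w) = (8 − z₀) − w = 16 − w.
f(z) = 1/(16 − w)^2 = (1/(16)^2) · (1 − w/(16))^{−2}.
By the binomial series (1−u)^{−2} = Σ_{n≥0} C(n+1, 1) u^n for |u|<1, with u = w/(16):
  c_n = C(n+1, 1) / (16)^(n+2).
  c_0 = 1/(16)^2 = 1/256.
  c_1 = 2/(16)^3 = 1/2048.
  c_2 = 3/(16)^4 = 3/65536.
The series is valid for |w/d| < 1, i.e. |z − z₀| < |d|.
Radius of convergence: R = |8 − z₀| = |16| = 16 (distance from z₀ to the singularity z = 8).

c_0 = 1/256, c_1 = 1/2048, c_2 = 3/65536; R = 16.


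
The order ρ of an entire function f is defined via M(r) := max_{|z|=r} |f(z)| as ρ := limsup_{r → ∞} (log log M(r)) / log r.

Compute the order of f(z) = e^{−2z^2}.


|e^{−2z^2}| = e^{Re(-2·z^2) + 0} ≤ e^{2|z|^2 + 0} = e^{2r^2 + 0} on |z| = r, so ρ ≤ 2. Choosing z on |z|=r so that -2·z^2 is real positive (always possible by picking arg z appropriately) gives |f(z)| = e^{2r^2 + 0}, matching the bound. The additive constant 0 does not affect log log M(r) ~ 2·log r. Hence ρ = 2.
Therefore ρ = 2.

Order ρ = 2.


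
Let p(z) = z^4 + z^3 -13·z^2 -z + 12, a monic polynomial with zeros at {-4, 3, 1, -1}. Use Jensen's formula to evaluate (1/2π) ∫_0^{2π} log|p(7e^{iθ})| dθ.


Zeros: -4, -1, 1, 3; r = 7.
Inside |z| < r: -4, -1, 1, 3. Outside (|z| ≥ r): ∅.
p(0) = 12, so log|p(0)| = log(12) = 2.4849.
Apply Jensen: I(r) = log|p(0)| + Σ_k log(r/|z_k|), summed over zeros inside |z| < r.
  log(r/|z_k|) for z_k = -4: log(7/4) = 0.5596
  log(r/|z_k|) for z_k = 3: log(7/3) = 0.8473
  log(r/|z_k|) for z_k = 1: log(7/1) = 1.9459
  log(r/|z_k|) for z_k = -1: log(7/1) = 1.9459
Sum over inside zeros: 5.2987.
I(r) = log|p(0)| + (inside sum) = 2.4849 + 5.2987 = 7.7836.
Closed form (all zeros inside, monic): I(r) = n·log(r) = 4·log(7) = 7.7836. ✓

I(r) ≈ 7.7836.


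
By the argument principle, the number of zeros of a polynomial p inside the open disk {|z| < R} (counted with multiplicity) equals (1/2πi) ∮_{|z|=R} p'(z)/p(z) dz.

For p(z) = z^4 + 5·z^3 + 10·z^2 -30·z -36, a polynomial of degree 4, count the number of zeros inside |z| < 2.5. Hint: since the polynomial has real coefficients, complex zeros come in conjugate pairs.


The zeros of p are: -1, (-3 + 3i), (-3 - 3i), 2.
Their magnitudes are: 1, 4.243, 4.243, 2.
Zeros with |z| < R = 2.5: -1, 2.
Count = 2.
By the argument principle, (1/2πi) ∮_{|z|=R} p'(z)/p(z) dz equals exactly this count.

Number of zeros inside |z| < 2.5: 2.


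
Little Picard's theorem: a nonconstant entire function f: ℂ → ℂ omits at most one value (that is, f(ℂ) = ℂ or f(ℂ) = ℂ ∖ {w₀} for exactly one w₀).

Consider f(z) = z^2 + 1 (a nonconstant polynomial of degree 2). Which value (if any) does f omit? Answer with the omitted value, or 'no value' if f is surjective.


Little Picard bounds the complement of f(ℂ) to at most one point.
For every w ∈ ℂ, the equation p(z) − w = 0 is a nonconstant polynomial in z and hence has at least one root by the fundamental theorem of algebra. So p is surjective onto ℂ, omitting no value.

Omitted value: no value.


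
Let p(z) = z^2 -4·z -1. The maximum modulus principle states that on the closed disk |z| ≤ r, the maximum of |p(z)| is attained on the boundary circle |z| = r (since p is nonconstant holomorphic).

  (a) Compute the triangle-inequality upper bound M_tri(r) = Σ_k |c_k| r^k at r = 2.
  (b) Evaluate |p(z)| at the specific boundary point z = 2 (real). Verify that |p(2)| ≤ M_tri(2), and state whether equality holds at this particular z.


Coefficients: c_0 = -1, c_1 = -4, c_2 = 1. Radius r = 2.
Part (a). Triangle bound: M_tri(r) = Σ_k |c_k| r^k
  = |-1|·2^0 + |-4|·2^1 + |1|·2^2
  = 1 + 8 + 4 = 13.
This bounds M(r) := max_{|z|=r} |p(z)| from above; equality holds iff all terms c_k z^k can be made to align in phase at a single z on |z|=r.
Part (b). At z = 2 (real, on the circle |z| = r):
  p(2) = (-1)·2^0 + (-4)·2^1 + (1)·2^2 = -5.
  |p(2)| = 5.
Check: |p(2)| = 5 ≤ 13 = M_tri(2). ✓ Equality does not hold at z = 2 (the coefficients have mixed signs, so the terms do not all align in phase there).

M_tri(2) = 13; |p(2)| = 5; equality at z=2: no.


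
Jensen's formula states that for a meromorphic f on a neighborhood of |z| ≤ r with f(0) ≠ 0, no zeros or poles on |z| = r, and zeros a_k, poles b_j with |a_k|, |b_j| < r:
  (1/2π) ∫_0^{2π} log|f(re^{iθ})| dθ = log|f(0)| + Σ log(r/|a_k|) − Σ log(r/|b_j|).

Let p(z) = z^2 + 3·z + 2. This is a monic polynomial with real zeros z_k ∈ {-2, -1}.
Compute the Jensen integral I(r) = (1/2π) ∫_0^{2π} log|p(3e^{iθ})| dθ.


Zeros: -2, -1; r = 3.
Inside |z| < r: -2, -1. Outside (|z| ≥ r): ∅.
p(0) = 2, so log|p(0)| = log(2) = 0.6931.
Apply Jensen: I(r) = log|p(0)| + Σ_k log(r/|z_k|), summed over zeros inside |z| < r.
  log(r/|z_k|) for z_k = -2: log(3/2) = 0.4055
  log(r/|z_k|) for z_k = -1: log(3/1) = 1.0986
Sum over inside zeros: 1.5041.
I(r) = log|p(0)| + (inside sum) = 0.6931 + 1.5041 = 2.1972.
Closed form (all zeros inside, monic): I(r) = n·log(r) = 2·log(3) = 2.1972. ✓

I(r) ≈ 2.1972.


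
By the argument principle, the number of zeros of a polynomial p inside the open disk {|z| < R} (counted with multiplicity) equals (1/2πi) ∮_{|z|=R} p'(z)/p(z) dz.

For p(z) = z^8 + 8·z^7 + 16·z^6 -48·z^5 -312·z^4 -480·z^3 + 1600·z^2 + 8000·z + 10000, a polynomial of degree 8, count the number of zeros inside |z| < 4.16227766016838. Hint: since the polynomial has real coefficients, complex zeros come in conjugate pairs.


The zeros of p are: (-3 + 1i), (-3 - 1i), (-3 + 1i), (-3 - 1i), (-1 + 3i), (-1 - 3i), (3 + 1i), (3 - 1i).
Their magnitudes are: 3.162, 3.162, 3.162, 3.162, 3.162, 3.162, 3.162, 3.162.
Zeros with |z| < R = 4.16227766016838: (-3 + 1i), (-3 - 1i), (-3 + 1i), (-3 - 1i), (-1 + 3i), (-1 - 3i), (3 + 1i), (3 - 1i).
Count = 8.
By the argument principle, (1/2πi) ∮_{|z|=R} p'(z)/p(z) dz equals exactly this count.

Number of zeros inside |z| < 4.16227766016838: 8.


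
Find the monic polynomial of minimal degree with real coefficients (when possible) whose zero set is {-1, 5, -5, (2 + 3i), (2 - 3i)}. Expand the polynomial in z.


The polynomial is p(z) = ∏_{α ∈ S} (z − α), where S = {-1, 5, -5, (2 + 3i), (2 - 3i)}.
Expanding the product yields: p(z) = z^5 -3·z^4 -16·z^3 + 88·z^2 -225·z -325.
Note conjugate pairs combine to real quadratics: (z − (2+3i))(z − (2−3i)) = z² − 4z + 13.
The resulting polynomial has degree 5 and real coefficients as required.

p(z) = z^5 -3·z^4 -16·z^3 + 88·z^2 -225·z -325.


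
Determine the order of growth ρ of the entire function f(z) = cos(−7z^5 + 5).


Write cos(w) = (e^{iw} ± e^{−iw})/(2 or 2i), so |cos(w)| ≤ e^{|w|}. With w = −7z^5 + 5, |w| ≤ 7r^5 + 5 on |z|=r, giving M(r) ≤ e^{7r^5 + 5} and ρ ≤ 5. For the lower bound, choose z on |z|=r with -7z^5 purely imaginary of modulus 7r^5; then |cos(−7z^5 + 5)| grows like e^{7r^5}/2, so ρ ≥ 5. Hence ρ = 5.
Therefore ρ = 5.

Order ρ = 5.
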